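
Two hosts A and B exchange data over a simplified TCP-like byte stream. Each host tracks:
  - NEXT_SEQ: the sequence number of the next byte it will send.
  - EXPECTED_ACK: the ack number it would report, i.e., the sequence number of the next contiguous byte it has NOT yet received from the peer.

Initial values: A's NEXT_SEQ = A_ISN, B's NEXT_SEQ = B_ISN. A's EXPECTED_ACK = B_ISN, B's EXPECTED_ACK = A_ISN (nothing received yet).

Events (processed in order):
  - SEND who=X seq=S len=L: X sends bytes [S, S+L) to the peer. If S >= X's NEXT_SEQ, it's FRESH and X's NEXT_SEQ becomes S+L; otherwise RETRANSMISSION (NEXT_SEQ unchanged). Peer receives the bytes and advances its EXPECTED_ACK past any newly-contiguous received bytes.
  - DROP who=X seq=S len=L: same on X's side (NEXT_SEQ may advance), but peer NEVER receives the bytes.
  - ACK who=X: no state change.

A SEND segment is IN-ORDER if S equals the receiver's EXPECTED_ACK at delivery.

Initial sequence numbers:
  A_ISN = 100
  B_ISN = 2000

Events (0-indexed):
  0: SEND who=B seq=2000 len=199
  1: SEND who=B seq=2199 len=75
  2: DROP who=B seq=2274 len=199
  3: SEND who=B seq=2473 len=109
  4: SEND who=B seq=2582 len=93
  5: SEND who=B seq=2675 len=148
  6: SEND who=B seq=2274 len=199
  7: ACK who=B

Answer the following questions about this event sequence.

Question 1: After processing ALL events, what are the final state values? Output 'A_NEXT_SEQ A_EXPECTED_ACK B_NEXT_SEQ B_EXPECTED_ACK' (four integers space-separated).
After event 0: A_seq=100 A_ack=2199 B_seq=2199 B_ack=100
After event 1: A_seq=100 A_ack=2274 B_seq=2274 B_ack=100
After event 2: A_seq=100 A_ack=2274 B_seq=2473 B_ack=100
After event 3: A_seq=100 A_ack=2274 B_seq=2582 B_ack=100
After event 4: A_seq=100 A_ack=2274 B_seq=2675 B_ack=100
After event 5: A_seq=100 A_ack=2274 B_seq=2823 B_ack=100
After event 6: A_seq=100 A_ack=2823 B_seq=2823 B_ack=100
After event 7: A_seq=100 A_ack=2823 B_seq=2823 B_ack=100

Answer: 100 2823 2823 100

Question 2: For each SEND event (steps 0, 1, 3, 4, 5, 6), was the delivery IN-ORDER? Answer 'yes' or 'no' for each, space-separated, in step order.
Step 0: SEND seq=2000 -> in-order
Step 1: SEND seq=2199 -> in-order
Step 3: SEND seq=2473 -> out-of-order
Step 4: SEND seq=2582 -> out-of-order
Step 5: SEND seq=2675 -> out-of-order
Step 6: SEND seq=2274 -> in-order

Answer: yes yes no no no yes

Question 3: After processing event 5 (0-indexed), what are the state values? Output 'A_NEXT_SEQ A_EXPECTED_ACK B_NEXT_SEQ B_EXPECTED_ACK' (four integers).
After event 0: A_seq=100 A_ack=2199 B_seq=2199 B_ack=100
After event 1: A_seq=100 A_ack=2274 B_seq=2274 B_ack=100
After event 2: A_seq=100 A_ack=2274 B_seq=2473 B_ack=100
After event 3: A_seq=100 A_ack=2274 B_seq=2582 B_ack=100
After event 4: A_seq=100 A_ack=2274 B_seq=2675 B_ack=100
After event 5: A_seq=100 A_ack=2274 B_seq=2823 B_ack=100

100 2274 2823 100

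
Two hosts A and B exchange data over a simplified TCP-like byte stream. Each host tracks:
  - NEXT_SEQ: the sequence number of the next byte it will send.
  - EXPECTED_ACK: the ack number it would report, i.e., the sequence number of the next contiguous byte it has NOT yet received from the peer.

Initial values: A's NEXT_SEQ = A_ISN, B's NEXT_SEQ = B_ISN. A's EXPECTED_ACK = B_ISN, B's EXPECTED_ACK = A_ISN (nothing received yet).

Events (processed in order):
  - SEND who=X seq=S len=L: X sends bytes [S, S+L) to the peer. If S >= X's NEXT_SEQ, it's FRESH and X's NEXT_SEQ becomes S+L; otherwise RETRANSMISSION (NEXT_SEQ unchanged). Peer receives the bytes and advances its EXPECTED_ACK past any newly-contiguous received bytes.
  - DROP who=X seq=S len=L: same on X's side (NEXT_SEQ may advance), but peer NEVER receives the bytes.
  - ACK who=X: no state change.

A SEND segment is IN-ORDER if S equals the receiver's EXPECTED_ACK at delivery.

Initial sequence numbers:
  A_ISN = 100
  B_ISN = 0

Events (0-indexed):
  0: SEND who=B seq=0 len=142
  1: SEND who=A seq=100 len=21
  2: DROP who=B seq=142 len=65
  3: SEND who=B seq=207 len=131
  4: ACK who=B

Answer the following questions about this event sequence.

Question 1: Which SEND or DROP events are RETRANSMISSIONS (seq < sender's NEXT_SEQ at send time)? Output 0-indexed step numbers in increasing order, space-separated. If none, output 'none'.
Answer: none

Derivation:
Step 0: SEND seq=0 -> fresh
Step 1: SEND seq=100 -> fresh
Step 2: DROP seq=142 -> fresh
Step 3: SEND seq=207 -> fresh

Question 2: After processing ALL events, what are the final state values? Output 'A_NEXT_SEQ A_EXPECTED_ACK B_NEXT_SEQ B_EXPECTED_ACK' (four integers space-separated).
After event 0: A_seq=100 A_ack=142 B_seq=142 B_ack=100
After event 1: A_seq=121 A_ack=142 B_seq=142 B_ack=121
After event 2: A_seq=121 A_ack=142 B_seq=207 B_ack=121
After event 3: A_seq=121 A_ack=142 B_seq=338 B_ack=121
After event 4: A_seq=121 A_ack=142 B_seq=338 B_ack=121

Answer: 121 142 338 121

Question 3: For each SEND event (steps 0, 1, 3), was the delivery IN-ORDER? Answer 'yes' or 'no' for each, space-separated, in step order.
Step 0: SEND seq=0 -> in-order
Step 1: SEND seq=100 -> in-order
Step 3: SEND seq=207 -> out-of-order

Answer: yes yes no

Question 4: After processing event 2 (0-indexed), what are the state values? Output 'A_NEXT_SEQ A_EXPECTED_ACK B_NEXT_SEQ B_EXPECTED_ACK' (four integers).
After event 0: A_seq=100 A_ack=142 B_seq=142 B_ack=100
After event 1: A_seq=121 A_ack=142 B_seq=142 B_ack=121
After event 2: A_seq=121 A_ack=142 B_seq=207 B_ack=121

121 142 207 121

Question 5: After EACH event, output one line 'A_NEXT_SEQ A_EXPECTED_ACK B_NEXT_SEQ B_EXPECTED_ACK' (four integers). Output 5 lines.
100 142 142 100
121 142 142 121
121 142 207 121
121 142 338 121
121 142 338 121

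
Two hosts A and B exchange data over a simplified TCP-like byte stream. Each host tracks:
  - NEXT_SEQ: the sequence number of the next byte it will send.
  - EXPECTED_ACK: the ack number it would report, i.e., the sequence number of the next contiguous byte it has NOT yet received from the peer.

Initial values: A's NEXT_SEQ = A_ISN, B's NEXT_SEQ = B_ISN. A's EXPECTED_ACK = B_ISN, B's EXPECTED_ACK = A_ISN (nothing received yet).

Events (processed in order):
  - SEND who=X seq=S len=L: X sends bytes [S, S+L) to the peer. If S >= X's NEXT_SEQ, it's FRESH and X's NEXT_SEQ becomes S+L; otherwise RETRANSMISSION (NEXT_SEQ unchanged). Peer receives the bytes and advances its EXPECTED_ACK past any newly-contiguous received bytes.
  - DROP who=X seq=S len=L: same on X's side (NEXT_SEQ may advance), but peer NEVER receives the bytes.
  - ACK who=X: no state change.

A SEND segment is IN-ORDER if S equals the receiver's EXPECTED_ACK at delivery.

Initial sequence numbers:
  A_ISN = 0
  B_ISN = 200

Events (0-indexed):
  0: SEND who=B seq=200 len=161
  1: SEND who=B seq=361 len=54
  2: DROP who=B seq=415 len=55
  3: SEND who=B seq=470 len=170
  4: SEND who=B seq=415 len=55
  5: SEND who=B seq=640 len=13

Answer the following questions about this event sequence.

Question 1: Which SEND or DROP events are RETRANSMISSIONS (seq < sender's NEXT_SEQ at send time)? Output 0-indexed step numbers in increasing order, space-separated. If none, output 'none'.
Answer: 4

Derivation:
Step 0: SEND seq=200 -> fresh
Step 1: SEND seq=361 -> fresh
Step 2: DROP seq=415 -> fresh
Step 3: SEND seq=470 -> fresh
Step 4: SEND seq=415 -> retransmit
Step 5: SEND seq=640 -> fresh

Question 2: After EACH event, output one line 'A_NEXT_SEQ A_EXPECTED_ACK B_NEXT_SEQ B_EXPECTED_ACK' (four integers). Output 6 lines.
0 361 361 0
0 415 415 0
0 415 470 0
0 415 640 0
0 640 640 0
0 653 653 0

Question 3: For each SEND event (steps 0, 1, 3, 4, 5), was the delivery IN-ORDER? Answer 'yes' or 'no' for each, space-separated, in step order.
Answer: yes yes no yes yes

Derivation:
Step 0: SEND seq=200 -> in-order
Step 1: SEND seq=361 -> in-order
Step 3: SEND seq=470 -> out-of-order
Step 4: SEND seq=415 -> in-order
Step 5: SEND seq=640 -> in-order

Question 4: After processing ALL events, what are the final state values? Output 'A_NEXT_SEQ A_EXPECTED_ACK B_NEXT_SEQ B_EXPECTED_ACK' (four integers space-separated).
After event 0: A_seq=0 A_ack=361 B_seq=361 B_ack=0
After event 1: A_seq=0 A_ack=415 B_seq=415 B_ack=0
After event 2: A_seq=0 A_ack=415 B_seq=470 B_ack=0
After event 3: A_seq=0 A_ack=415 B_seq=640 B_ack=0
After event 4: A_seq=0 A_ack=640 B_seq=640 B_ack=0
After event 5: A_seq=0 A_ack=653 B_seq=653 B_ack=0

Answer: 0 653 653 0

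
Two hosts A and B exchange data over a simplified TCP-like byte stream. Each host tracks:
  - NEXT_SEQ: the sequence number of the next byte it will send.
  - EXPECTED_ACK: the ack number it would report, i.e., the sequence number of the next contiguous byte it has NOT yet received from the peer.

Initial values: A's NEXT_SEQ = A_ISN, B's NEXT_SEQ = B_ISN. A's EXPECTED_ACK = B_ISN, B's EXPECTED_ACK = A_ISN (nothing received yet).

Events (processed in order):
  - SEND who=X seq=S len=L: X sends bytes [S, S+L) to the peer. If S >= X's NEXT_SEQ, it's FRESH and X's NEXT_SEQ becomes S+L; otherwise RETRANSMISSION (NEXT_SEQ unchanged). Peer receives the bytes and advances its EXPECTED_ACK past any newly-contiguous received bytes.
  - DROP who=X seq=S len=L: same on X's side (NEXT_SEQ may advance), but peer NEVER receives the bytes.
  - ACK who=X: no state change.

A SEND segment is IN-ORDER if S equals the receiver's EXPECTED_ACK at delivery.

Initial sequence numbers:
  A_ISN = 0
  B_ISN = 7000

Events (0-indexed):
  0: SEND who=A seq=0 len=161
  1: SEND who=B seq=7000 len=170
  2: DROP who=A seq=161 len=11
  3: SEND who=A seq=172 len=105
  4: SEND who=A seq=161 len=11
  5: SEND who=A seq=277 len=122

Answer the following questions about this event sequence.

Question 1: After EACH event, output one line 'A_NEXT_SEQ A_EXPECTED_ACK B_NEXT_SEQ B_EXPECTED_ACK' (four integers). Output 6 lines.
161 7000 7000 161
161 7170 7170 161
172 7170 7170 161
277 7170 7170 161
277 7170 7170 277
399 7170 7170 399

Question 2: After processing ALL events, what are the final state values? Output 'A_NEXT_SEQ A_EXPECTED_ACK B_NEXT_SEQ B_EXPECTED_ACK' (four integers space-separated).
After event 0: A_seq=161 A_ack=7000 B_seq=7000 B_ack=161
After event 1: A_seq=161 A_ack=7170 B_seq=7170 B_ack=161
After event 2: A_seq=172 A_ack=7170 B_seq=7170 B_ack=161
After event 3: A_seq=277 A_ack=7170 B_seq=7170 B_ack=161
After event 4: A_seq=277 A_ack=7170 B_seq=7170 B_ack=277
After event 5: A_seq=399 A_ack=7170 B_seq=7170 B_ack=399

Answer: 399 7170 7170 399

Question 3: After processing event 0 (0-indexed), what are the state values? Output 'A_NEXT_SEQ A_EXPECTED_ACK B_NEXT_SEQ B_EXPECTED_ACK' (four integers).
After event 0: A_seq=161 A_ack=7000 B_seq=7000 B_ack=161

161 7000 7000 161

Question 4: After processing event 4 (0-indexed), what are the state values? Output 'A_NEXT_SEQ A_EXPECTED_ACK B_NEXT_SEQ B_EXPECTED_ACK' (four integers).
After event 0: A_seq=161 A_ack=7000 B_seq=7000 B_ack=161
After event 1: A_seq=161 A_ack=7170 B_seq=7170 B_ack=161
After event 2: A_seq=172 A_ack=7170 B_seq=7170 B_ack=161
After event 3: A_seq=277 A_ack=7170 B_seq=7170 B_ack=161
After event 4: A_seq=277 A_ack=7170 B_seq=7170 B_ack=277

277 7170 7170 277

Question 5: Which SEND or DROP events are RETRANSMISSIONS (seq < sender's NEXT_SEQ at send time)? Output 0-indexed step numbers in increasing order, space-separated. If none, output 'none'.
Step 0: SEND seq=0 -> fresh
Step 1: SEND seq=7000 -> fresh
Step 2: DROP seq=161 -> fresh
Step 3: SEND seq=172 -> fresh
Step 4: SEND seq=161 -> retransmit
Step 5: SEND seq=277 -> fresh

Answer: 4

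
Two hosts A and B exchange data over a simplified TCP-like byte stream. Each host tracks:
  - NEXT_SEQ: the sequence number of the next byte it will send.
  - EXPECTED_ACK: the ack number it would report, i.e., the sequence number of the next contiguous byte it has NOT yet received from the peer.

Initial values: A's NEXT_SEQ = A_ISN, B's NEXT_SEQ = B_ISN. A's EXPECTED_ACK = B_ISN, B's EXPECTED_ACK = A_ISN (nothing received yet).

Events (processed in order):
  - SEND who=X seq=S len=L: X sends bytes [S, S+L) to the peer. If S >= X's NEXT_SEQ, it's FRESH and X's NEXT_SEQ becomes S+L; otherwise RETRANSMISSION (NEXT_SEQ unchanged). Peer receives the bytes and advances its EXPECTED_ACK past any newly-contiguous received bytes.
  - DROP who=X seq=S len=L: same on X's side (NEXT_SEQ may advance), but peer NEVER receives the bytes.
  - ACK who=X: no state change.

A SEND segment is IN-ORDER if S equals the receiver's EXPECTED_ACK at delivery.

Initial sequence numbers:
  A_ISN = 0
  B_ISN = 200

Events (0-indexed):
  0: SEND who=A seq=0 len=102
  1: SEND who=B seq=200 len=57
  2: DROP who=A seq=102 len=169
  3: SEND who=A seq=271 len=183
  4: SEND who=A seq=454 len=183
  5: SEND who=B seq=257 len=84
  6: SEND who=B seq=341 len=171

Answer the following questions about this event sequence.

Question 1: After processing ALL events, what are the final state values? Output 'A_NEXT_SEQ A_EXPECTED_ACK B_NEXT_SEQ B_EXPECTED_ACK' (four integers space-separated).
Answer: 637 512 512 102

Derivation:
After event 0: A_seq=102 A_ack=200 B_seq=200 B_ack=102
After event 1: A_seq=102 A_ack=257 B_seq=257 B_ack=102
After event 2: A_seq=271 A_ack=257 B_seq=257 B_ack=102
After event 3: A_seq=454 A_ack=257 B_seq=257 B_ack=102
After event 4: A_seq=637 A_ack=257 B_seq=257 B_ack=102
After event 5: A_seq=637 A_ack=341 B_seq=341 B_ack=102
After event 6: A_seq=637 A_ack=512 B_seq=512 B_ack=102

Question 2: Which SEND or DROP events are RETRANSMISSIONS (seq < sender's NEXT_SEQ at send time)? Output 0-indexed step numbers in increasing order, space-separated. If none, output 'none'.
Answer: none

Derivation:
Step 0: SEND seq=0 -> fresh
Step 1: SEND seq=200 -> fresh
Step 2: DROP seq=102 -> fresh
Step 3: SEND seq=271 -> fresh
Step 4: SEND seq=454 -> fresh
Step 5: SEND seq=257 -> fresh
Step 6: SEND seq=341 -> fresh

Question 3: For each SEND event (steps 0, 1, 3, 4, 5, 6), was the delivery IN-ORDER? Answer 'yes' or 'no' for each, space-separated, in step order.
Step 0: SEND seq=0 -> in-order
Step 1: SEND seq=200 -> in-order
Step 3: SEND seq=271 -> out-of-order
Step 4: SEND seq=454 -> out-of-order
Step 5: SEND seq=257 -> in-order
Step 6: SEND seq=341 -> in-order

Answer: yes yes no no yes yes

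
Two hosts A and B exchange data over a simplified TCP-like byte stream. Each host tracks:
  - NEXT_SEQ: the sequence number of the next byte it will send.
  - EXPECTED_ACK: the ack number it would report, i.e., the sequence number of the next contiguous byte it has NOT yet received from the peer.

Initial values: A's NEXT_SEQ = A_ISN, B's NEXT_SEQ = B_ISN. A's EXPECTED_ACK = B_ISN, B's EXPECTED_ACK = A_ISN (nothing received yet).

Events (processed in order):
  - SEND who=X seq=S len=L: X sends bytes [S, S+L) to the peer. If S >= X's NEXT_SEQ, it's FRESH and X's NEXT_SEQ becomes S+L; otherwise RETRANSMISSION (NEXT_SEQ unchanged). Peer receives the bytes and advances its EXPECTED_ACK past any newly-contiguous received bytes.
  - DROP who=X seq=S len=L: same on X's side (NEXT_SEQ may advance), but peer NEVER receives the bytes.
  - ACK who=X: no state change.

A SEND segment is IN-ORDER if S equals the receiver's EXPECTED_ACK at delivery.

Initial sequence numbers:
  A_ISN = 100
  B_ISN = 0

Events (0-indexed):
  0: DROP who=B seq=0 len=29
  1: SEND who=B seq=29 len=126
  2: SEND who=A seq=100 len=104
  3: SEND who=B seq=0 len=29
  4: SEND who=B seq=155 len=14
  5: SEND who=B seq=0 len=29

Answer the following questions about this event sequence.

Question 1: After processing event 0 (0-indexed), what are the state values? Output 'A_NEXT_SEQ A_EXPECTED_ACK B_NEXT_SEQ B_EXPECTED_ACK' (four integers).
After event 0: A_seq=100 A_ack=0 B_seq=29 B_ack=100

100 0 29 100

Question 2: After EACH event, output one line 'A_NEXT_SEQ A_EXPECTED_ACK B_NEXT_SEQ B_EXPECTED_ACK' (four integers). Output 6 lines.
100 0 29 100
100 0 155 100
204 0 155 204
204 155 155 204
204 169 169 204
204 169 169 204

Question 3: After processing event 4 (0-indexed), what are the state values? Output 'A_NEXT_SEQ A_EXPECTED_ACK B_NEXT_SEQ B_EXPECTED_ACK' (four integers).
After event 0: A_seq=100 A_ack=0 B_seq=29 B_ack=100
After event 1: A_seq=100 A_ack=0 B_seq=155 B_ack=100
After event 2: A_seq=204 A_ack=0 B_seq=155 B_ack=204
After event 3: A_seq=204 A_ack=155 B_seq=155 B_ack=204
After event 4: A_seq=204 A_ack=169 B_seq=169 B_ack=204

204 169 169 204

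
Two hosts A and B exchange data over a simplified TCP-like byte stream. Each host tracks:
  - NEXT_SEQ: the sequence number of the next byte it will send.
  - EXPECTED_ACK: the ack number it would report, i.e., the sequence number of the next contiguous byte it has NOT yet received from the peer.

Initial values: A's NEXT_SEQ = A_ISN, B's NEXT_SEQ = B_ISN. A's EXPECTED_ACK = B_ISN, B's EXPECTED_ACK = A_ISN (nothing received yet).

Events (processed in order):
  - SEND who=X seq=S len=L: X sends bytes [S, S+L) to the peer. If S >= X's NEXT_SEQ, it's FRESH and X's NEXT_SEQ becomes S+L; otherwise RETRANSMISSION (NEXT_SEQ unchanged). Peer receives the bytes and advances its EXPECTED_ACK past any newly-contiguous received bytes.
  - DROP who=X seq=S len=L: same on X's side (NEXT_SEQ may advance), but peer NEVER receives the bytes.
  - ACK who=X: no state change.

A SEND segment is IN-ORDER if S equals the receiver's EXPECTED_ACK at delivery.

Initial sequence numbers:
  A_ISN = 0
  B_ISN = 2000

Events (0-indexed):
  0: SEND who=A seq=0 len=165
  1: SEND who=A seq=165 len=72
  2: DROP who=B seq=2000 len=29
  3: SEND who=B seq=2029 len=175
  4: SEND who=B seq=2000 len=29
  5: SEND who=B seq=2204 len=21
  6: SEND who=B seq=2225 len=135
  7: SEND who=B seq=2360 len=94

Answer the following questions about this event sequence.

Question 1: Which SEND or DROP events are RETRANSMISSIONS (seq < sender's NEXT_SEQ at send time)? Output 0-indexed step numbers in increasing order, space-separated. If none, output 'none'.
Answer: 4

Derivation:
Step 0: SEND seq=0 -> fresh
Step 1: SEND seq=165 -> fresh
Step 2: DROP seq=2000 -> fresh
Step 3: SEND seq=2029 -> fresh
Step 4: SEND seq=2000 -> retransmit
Step 5: SEND seq=2204 -> fresh
Step 6: SEND seq=2225 -> fresh
Step 7: SEND seq=2360 -> fresh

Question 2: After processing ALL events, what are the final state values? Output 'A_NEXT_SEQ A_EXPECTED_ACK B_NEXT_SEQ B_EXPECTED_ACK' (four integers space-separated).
After event 0: A_seq=165 A_ack=2000 B_seq=2000 B_ack=165
After event 1: A_seq=237 A_ack=2000 B_seq=2000 B_ack=237
After event 2: A_seq=237 A_ack=2000 B_seq=2029 B_ack=237
After event 3: A_seq=237 A_ack=2000 B_seq=2204 B_ack=237
After event 4: A_seq=237 A_ack=2204 B_seq=2204 B_ack=237
After event 5: A_seq=237 A_ack=2225 B_seq=2225 B_ack=237
After event 6: A_seq=237 A_ack=2360 B_seq=2360 B_ack=237
After event 7: A_seq=237 A_ack=2454 B_seq=2454 B_ack=237

Answer: 237 2454 2454 237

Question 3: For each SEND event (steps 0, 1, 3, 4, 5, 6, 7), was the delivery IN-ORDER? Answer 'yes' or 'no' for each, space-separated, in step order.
Answer: yes yes no yes yes yes yes

Derivation:
Step 0: SEND seq=0 -> in-order
Step 1: SEND seq=165 -> in-order
Step 3: SEND seq=2029 -> out-of-order
Step 4: SEND seq=2000 -> in-order
Step 5: SEND seq=2204 -> in-order
Step 6: SEND seq=2225 -> in-order
Step 7: SEND seq=2360 -> in-order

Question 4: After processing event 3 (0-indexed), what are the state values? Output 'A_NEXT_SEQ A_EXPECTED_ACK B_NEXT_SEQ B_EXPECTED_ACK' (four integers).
After event 0: A_seq=165 A_ack=2000 B_seq=2000 B_ack=165
After event 1: A_seq=237 A_ack=2000 B_seq=2000 B_ack=237
After event 2: A_seq=237 A_ack=2000 B_seq=2029 B_ack=237
After event 3: A_seq=237 A_ack=2000 B_seq=2204 B_ack=237

237 2000 2204 237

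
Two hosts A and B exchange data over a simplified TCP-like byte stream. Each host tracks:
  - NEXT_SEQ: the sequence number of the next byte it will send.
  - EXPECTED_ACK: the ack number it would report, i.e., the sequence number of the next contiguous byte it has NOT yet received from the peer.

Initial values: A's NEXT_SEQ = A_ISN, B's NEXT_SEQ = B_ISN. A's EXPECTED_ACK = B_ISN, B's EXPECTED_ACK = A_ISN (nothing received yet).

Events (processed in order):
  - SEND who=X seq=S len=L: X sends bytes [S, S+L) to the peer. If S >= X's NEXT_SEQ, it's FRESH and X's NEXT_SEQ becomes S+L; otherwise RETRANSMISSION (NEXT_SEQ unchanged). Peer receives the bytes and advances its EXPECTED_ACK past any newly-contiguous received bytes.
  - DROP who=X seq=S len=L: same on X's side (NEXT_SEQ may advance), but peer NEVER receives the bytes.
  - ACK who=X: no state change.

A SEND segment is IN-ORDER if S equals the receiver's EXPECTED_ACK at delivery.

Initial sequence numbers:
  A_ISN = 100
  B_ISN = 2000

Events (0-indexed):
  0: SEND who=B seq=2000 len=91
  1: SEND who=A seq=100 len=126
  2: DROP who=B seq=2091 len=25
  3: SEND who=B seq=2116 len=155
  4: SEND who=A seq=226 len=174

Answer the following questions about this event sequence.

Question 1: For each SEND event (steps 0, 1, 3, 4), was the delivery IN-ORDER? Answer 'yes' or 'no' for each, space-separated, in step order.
Answer: yes yes no yes

Derivation:
Step 0: SEND seq=2000 -> in-order
Step 1: SEND seq=100 -> in-order
Step 3: SEND seq=2116 -> out-of-order
Step 4: SEND seq=226 -> in-order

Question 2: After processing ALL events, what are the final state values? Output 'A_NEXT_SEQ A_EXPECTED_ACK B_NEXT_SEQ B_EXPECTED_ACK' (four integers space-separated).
After event 0: A_seq=100 A_ack=2091 B_seq=2091 B_ack=100
After event 1: A_seq=226 A_ack=2091 B_seq=2091 B_ack=226
After event 2: A_seq=226 A_ack=2091 B_seq=2116 B_ack=226
After event 3: A_seq=226 A_ack=2091 B_seq=2271 B_ack=226
After event 4: A_seq=400 A_ack=2091 B_seq=2271 B_ack=400

Answer: 400 2091 2271 400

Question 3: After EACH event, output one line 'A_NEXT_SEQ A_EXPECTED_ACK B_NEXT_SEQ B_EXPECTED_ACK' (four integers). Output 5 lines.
100 2091 2091 100
226 2091 2091 226
226 2091 2116 226
226 2091 2271 226
400 2091 2271 400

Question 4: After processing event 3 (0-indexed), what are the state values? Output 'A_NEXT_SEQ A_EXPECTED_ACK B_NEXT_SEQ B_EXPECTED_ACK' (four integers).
After event 0: A_seq=100 A_ack=2091 B_seq=2091 B_ack=100
After event 1: A_seq=226 A_ack=2091 B_seq=2091 B_ack=226
After event 2: A_seq=226 A_ack=2091 B_seq=2116 B_ack=226
After event 3: A_seq=226 A_ack=2091 B_seq=2271 B_ack=226

226 2091 2271 226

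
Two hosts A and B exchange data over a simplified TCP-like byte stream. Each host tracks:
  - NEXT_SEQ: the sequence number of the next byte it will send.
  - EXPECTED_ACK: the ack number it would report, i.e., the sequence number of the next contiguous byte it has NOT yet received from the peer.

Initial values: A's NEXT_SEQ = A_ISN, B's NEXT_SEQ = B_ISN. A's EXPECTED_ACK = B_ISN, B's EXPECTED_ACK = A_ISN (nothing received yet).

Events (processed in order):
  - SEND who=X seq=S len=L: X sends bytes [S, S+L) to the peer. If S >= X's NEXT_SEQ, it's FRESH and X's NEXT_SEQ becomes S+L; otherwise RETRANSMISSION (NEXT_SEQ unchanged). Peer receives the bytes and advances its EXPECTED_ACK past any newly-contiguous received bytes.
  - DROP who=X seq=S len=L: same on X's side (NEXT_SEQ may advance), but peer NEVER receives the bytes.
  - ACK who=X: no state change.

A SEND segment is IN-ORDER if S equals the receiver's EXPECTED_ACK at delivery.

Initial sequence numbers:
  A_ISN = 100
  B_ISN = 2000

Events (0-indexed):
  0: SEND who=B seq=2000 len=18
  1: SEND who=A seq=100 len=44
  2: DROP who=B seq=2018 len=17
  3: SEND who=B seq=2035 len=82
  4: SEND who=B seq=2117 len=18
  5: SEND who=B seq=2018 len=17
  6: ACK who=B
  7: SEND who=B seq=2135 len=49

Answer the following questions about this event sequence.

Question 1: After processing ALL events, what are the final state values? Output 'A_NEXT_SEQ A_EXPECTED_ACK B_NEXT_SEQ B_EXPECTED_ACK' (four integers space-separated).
Answer: 144 2184 2184 144

Derivation:
After event 0: A_seq=100 A_ack=2018 B_seq=2018 B_ack=100
After event 1: A_seq=144 A_ack=2018 B_seq=2018 B_ack=144
After event 2: A_seq=144 A_ack=2018 B_seq=2035 B_ack=144
After event 3: A_seq=144 A_ack=2018 B_seq=2117 B_ack=144
After event 4: A_seq=144 A_ack=2018 B_seq=2135 B_ack=144
After event 5: A_seq=144 A_ack=2135 B_seq=2135 B_ack=144
After event 6: A_seq=144 A_ack=2135 B_seq=2135 B_ack=144
After event 7: A_seq=144 A_ack=2184 B_seq=2184 B_ack=144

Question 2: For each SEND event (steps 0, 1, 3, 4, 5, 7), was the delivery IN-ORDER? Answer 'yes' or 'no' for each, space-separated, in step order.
Answer: yes yes no no yes yes

Derivation:
Step 0: SEND seq=2000 -> in-order
Step 1: SEND seq=100 -> in-order
Step 3: SEND seq=2035 -> out-of-order
Step 4: SEND seq=2117 -> out-of-order
Step 5: SEND seq=2018 -> in-order
Step 7: SEND seq=2135 -> in-order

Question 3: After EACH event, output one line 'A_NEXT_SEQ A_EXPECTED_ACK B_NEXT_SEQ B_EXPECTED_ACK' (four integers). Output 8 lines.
100 2018 2018 100
144 2018 2018 144
144 2018 2035 144
144 2018 2117 144
144 2018 2135 144
144 2135 2135 144
144 2135 2135 144
144 2184 2184 144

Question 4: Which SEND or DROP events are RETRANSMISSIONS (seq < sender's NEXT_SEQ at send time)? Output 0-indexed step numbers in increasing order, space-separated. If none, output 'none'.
Step 0: SEND seq=2000 -> fresh
Step 1: SEND seq=100 -> fresh
Step 2: DROP seq=2018 -> fresh
Step 3: SEND seq=2035 -> fresh
Step 4: SEND seq=2117 -> fresh
Step 5: SEND seq=2018 -> retransmit
Step 7: SEND seq=2135 -> fresh

Answer: 5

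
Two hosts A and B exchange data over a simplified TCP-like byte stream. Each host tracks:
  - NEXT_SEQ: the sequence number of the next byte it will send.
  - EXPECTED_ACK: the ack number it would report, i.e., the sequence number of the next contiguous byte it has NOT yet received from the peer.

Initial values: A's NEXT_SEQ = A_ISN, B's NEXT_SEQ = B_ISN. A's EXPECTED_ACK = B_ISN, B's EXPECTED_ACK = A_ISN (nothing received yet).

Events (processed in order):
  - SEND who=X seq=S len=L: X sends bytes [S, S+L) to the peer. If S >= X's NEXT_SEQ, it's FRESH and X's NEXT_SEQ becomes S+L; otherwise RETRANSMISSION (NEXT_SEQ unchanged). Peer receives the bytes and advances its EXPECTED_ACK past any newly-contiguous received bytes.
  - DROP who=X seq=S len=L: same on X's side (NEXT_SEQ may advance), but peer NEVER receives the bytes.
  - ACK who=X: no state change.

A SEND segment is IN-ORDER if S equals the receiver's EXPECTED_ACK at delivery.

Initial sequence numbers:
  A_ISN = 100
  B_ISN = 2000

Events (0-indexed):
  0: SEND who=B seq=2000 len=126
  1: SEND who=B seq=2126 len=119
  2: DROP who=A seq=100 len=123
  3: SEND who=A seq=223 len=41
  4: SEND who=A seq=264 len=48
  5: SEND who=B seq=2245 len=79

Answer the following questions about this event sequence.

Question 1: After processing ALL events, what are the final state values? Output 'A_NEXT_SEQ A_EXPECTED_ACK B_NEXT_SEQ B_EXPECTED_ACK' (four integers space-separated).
Answer: 312 2324 2324 100

Derivation:
After event 0: A_seq=100 A_ack=2126 B_seq=2126 B_ack=100
After event 1: A_seq=100 A_ack=2245 B_seq=2245 B_ack=100
After event 2: A_seq=223 A_ack=2245 B_seq=2245 B_ack=100
After event 3: A_seq=264 A_ack=2245 B_seq=2245 B_ack=100
After event 4: A_seq=312 A_ack=2245 B_seq=2245 B_ack=100
After event 5: A_seq=312 A_ack=2324 B_seq=2324 B_ack=100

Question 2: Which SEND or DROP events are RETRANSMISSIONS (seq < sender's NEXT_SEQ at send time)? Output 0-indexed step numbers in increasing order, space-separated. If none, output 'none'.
Answer: none

Derivation:
Step 0: SEND seq=2000 -> fresh
Step 1: SEND seq=2126 -> fresh
Step 2: DROP seq=100 -> fresh
Step 3: SEND seq=223 -> fresh
Step 4: SEND seq=264 -> fresh
Step 5: SEND seq=2245 -> fresh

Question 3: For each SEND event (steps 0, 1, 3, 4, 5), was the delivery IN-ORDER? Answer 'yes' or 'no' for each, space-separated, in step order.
Answer: yes yes no no yes

Derivation:
Step 0: SEND seq=2000 -> in-order
Step 1: SEND seq=2126 -> in-order
Step 3: SEND seq=223 -> out-of-order
Step 4: SEND seq=264 -> out-of-order
Step 5: SEND seq=2245 -> in-order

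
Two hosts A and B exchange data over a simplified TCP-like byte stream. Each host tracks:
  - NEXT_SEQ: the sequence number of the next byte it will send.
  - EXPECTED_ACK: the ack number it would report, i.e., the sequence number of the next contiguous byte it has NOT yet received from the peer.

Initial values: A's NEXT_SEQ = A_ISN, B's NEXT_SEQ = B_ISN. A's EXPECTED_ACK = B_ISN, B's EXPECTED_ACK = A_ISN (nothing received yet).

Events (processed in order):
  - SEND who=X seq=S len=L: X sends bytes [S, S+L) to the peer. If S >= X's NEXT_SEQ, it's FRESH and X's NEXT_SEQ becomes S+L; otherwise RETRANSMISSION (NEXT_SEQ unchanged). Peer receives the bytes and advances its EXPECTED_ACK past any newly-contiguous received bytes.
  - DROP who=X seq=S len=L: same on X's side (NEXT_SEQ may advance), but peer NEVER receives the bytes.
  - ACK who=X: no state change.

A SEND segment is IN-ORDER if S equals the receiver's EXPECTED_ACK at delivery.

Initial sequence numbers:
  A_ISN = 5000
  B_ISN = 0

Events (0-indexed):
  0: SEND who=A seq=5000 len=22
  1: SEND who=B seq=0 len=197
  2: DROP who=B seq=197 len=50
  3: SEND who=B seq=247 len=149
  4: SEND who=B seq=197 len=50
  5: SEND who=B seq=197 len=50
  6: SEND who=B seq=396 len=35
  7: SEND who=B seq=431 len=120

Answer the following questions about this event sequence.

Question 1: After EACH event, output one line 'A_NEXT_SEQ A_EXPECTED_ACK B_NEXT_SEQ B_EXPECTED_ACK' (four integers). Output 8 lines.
5022 0 0 5022
5022 197 197 5022
5022 197 247 5022
5022 197 396 5022
5022 396 396 5022
5022 396 396 5022
5022 431 431 5022
5022 551 551 5022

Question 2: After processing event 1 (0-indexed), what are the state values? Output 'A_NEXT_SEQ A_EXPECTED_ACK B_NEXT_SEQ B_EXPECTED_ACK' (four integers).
After event 0: A_seq=5022 A_ack=0 B_seq=0 B_ack=5022
After event 1: A_seq=5022 A_ack=197 B_seq=197 B_ack=5022

5022 197 197 5022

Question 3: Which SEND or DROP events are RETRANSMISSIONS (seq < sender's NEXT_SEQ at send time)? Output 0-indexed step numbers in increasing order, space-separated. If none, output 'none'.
Answer: 4 5

Derivation:
Step 0: SEND seq=5000 -> fresh
Step 1: SEND seq=0 -> fresh
Step 2: DROP seq=197 -> fresh
Step 3: SEND seq=247 -> fresh
Step 4: SEND seq=197 -> retransmit
Step 5: SEND seq=197 -> retransmit
Step 6: SEND seq=396 -> fresh
Step 7: SEND seq=431 -> fresh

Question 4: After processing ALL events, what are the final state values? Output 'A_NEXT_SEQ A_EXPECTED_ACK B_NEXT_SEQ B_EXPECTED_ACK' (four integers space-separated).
Answer: 5022 551 551 5022

Derivation:
After event 0: A_seq=5022 A_ack=0 B_seq=0 B_ack=5022
After event 1: A_seq=5022 A_ack=197 B_seq=197 B_ack=5022
After event 2: A_seq=5022 A_ack=197 B_seq=247 B_ack=5022
After event 3: A_seq=5022 A_ack=197 B_seq=396 B_ack=5022
After event 4: A_seq=5022 A_ack=396 B_seq=396 B_ack=5022
After event 5: A_seq=5022 A_ack=396 B_seq=396 B_ack=5022
After event 6: A_seq=5022 A_ack=431 B_seq=431 B_ack=5022
After event 7: A_seq=5022 A_ack=551 B_seq=551 B_ack=5022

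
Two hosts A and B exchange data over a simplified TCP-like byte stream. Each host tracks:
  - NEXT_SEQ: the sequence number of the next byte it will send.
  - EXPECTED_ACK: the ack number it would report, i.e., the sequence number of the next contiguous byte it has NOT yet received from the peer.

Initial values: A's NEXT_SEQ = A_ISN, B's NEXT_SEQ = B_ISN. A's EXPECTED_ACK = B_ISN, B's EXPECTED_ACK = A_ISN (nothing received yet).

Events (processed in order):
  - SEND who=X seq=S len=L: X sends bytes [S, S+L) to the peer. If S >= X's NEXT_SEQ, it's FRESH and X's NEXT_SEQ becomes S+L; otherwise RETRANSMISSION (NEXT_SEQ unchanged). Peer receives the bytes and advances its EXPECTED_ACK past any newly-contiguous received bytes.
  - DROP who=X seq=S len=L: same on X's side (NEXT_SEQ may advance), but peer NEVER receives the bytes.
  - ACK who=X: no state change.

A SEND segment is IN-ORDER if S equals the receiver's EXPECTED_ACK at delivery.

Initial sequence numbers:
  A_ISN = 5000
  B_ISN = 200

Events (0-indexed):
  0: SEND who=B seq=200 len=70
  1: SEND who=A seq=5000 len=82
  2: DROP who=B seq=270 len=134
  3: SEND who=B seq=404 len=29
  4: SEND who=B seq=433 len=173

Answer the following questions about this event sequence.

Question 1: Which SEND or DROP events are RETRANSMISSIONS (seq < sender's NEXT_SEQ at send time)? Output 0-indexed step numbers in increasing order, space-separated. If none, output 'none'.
Step 0: SEND seq=200 -> fresh
Step 1: SEND seq=5000 -> fresh
Step 2: DROP seq=270 -> fresh
Step 3: SEND seq=404 -> fresh
Step 4: SEND seq=433 -> fresh

Answer: none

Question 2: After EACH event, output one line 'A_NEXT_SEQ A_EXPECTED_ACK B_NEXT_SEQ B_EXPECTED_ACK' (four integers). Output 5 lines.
5000 270 270 5000
5082 270 270 5082
5082 270 404 5082
5082 270 433 5082
5082 270 606 5082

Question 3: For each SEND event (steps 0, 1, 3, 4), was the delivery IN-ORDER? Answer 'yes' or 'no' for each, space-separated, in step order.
Answer: yes yes no no

Derivation:
Step 0: SEND seq=200 -> in-order
Step 1: SEND seq=5000 -> in-order
Step 3: SEND seq=404 -> out-of-order
Step 4: SEND seq=433 -> out-of-order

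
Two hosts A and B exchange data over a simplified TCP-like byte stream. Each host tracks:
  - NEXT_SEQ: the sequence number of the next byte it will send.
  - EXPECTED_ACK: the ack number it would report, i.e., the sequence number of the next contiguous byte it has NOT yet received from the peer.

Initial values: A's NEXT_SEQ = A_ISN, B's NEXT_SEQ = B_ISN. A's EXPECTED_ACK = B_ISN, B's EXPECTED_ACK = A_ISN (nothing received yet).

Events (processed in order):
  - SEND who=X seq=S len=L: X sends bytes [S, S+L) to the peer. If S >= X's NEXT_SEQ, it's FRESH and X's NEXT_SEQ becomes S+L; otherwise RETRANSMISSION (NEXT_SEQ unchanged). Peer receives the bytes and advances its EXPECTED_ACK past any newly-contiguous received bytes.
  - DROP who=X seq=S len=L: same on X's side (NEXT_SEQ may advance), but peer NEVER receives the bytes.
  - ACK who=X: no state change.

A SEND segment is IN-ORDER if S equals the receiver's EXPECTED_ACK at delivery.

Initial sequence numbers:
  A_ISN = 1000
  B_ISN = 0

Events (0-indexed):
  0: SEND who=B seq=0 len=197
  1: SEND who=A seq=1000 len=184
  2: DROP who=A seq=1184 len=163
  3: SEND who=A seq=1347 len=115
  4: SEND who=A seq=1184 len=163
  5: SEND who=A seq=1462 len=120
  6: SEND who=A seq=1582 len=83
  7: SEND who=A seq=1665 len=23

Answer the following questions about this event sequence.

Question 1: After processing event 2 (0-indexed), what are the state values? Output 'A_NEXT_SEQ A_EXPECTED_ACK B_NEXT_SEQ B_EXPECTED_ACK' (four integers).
After event 0: A_seq=1000 A_ack=197 B_seq=197 B_ack=1000
After event 1: A_seq=1184 A_ack=197 B_seq=197 B_ack=1184
After event 2: A_seq=1347 A_ack=197 B_seq=197 B_ack=1184

1347 197 197 1184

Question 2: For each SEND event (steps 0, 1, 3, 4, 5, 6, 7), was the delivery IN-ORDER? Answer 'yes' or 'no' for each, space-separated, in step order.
Answer: yes yes no yes yes yes yes

Derivation:
Step 0: SEND seq=0 -> in-order
Step 1: SEND seq=1000 -> in-order
Step 3: SEND seq=1347 -> out-of-order
Step 4: SEND seq=1184 -> in-order
Step 5: SEND seq=1462 -> in-order
Step 6: SEND seq=1582 -> in-order
Step 7: SEND seq=1665 -> in-order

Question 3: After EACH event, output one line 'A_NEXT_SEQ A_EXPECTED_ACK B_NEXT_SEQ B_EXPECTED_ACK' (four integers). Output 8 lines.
1000 197 197 1000
1184 197 197 1184
1347 197 197 1184
1462 197 197 1184
1462 197 197 1462
1582 197 197 1582
1665 197 197 1665
1688 197 197 1688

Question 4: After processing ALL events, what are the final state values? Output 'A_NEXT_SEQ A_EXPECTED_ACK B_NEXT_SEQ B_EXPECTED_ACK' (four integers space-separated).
Answer: 1688 197 197 1688

Derivation:
After event 0: A_seq=1000 A_ack=197 B_seq=197 B_ack=1000
After event 1: A_seq=1184 A_ack=197 B_seq=197 B_ack=1184
After event 2: A_seq=1347 A_ack=197 B_seq=197 B_ack=1184
After event 3: A_seq=1462 A_ack=197 B_seq=197 B_ack=1184
After event 4: A_seq=1462 A_ack=197 B_seq=197 B_ack=1462
After event 5: A_seq=1582 A_ack=197 B_seq=197 B_ack=1582
After event 6: A_seq=1665 A_ack=197 B_seq=197 B_ack=1665
After event 7: A_seq=1688 A_ack=197 B_seq=197 B_ack=1688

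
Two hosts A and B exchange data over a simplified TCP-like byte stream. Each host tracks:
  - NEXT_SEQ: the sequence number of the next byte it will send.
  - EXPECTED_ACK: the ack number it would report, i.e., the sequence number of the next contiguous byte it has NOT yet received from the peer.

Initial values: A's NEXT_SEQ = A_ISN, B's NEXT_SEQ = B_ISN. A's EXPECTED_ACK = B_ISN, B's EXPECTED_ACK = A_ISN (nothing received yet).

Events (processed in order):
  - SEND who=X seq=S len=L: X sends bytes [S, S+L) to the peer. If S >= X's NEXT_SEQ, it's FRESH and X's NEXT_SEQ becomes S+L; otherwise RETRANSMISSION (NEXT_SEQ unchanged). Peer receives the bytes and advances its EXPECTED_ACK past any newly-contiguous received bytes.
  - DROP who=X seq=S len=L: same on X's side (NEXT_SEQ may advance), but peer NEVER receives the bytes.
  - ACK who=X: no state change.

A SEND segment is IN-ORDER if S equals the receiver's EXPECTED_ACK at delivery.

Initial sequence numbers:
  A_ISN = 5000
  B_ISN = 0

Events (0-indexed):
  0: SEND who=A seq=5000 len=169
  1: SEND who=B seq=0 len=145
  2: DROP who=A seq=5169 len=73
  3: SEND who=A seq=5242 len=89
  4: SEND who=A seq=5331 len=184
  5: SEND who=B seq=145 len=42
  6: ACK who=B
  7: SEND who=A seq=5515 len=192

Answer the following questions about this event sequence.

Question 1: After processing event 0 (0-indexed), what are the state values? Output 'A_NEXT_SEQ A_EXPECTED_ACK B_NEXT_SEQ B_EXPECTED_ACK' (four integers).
After event 0: A_seq=5169 A_ack=0 B_seq=0 B_ack=5169

5169 0 0 5169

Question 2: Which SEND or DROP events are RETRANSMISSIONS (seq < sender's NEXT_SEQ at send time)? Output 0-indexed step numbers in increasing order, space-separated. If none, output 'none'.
Step 0: SEND seq=5000 -> fresh
Step 1: SEND seq=0 -> fresh
Step 2: DROP seq=5169 -> fresh
Step 3: SEND seq=5242 -> fresh
Step 4: SEND seq=5331 -> fresh
Step 5: SEND seq=145 -> fresh
Step 7: SEND seq=5515 -> fresh

Answer: none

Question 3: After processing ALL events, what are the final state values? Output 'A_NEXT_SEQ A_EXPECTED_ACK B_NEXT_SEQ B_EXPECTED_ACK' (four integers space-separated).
Answer: 5707 187 187 5169

Derivation:
After event 0: A_seq=5169 A_ack=0 B_seq=0 B_ack=5169
After event 1: A_seq=5169 A_ack=145 B_seq=145 B_ack=5169
After event 2: A_seq=5242 A_ack=145 B_seq=145 B_ack=5169
After event 3: A_seq=5331 A_ack=145 B_seq=145 B_ack=5169
After event 4: A_seq=5515 A_ack=145 B_seq=145 B_ack=5169
After event 5: A_seq=5515 A_ack=187 B_seq=187 B_ack=5169
After event 6: A_seq=5515 A_ack=187 B_seq=187 B_ack=5169
After event 7: A_seq=5707 A_ack=187 B_seq=187 B_ack=5169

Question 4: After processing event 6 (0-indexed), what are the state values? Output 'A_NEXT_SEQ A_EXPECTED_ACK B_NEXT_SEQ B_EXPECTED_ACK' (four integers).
After event 0: A_seq=5169 A_ack=0 B_seq=0 B_ack=5169
After event 1: A_seq=5169 A_ack=145 B_seq=145 B_ack=5169
After event 2: A_seq=5242 A_ack=145 B_seq=145 B_ack=5169
After event 3: A_seq=5331 A_ack=145 B_seq=145 B_ack=5169
After event 4: A_seq=5515 A_ack=145 B_seq=145 B_ack=5169
After event 5: A_seq=5515 A_ack=187 B_seq=187 B_ack=5169
After event 6: A_seq=5515 A_ack=187 B_seq=187 B_ack=5169

5515 187 187 5169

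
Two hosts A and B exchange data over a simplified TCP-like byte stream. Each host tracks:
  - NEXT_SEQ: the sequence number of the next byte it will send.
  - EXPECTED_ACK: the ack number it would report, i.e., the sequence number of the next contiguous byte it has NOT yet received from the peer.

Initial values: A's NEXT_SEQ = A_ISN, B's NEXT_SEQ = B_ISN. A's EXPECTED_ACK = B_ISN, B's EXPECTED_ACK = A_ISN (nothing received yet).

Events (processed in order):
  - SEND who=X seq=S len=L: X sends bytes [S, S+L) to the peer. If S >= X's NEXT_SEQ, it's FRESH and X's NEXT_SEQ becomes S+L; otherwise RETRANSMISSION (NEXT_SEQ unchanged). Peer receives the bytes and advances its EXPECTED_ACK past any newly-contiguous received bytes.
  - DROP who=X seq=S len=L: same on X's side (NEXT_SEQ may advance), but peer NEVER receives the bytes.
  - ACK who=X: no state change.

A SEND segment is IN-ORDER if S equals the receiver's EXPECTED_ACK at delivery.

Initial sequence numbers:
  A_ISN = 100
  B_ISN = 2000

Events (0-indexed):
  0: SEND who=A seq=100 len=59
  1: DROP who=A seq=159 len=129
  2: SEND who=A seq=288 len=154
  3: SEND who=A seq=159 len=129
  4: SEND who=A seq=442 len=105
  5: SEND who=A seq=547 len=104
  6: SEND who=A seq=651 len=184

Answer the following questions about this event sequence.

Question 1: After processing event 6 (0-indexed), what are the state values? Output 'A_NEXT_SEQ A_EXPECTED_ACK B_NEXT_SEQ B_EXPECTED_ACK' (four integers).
After event 0: A_seq=159 A_ack=2000 B_seq=2000 B_ack=159
After event 1: A_seq=288 A_ack=2000 B_seq=2000 B_ack=159
After event 2: A_seq=442 A_ack=2000 B_seq=2000 B_ack=159
After event 3: A_seq=442 A_ack=2000 B_seq=2000 B_ack=442
After event 4: A_seq=547 A_ack=2000 B_seq=2000 B_ack=547
After event 5: A_seq=651 A_ack=2000 B_seq=2000 B_ack=651
After event 6: A_seq=835 A_ack=2000 B_seq=2000 B_ack=835

835 2000 2000 835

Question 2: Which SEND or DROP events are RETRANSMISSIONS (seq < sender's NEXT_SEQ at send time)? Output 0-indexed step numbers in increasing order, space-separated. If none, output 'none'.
Answer: 3

Derivation:
Step 0: SEND seq=100 -> fresh
Step 1: DROP seq=159 -> fresh
Step 2: SEND seq=288 -> fresh
Step 3: SEND seq=159 -> retransmit
Step 4: SEND seq=442 -> fresh
Step 5: SEND seq=547 -> fresh
Step 6: SEND seq=651 -> fresh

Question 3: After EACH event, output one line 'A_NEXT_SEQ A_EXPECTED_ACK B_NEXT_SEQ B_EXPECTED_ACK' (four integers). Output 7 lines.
159 2000 2000 159
288 2000 2000 159
442 2000 2000 159
442 2000 2000 442
547 2000 2000 547
651 2000 2000 651
835 2000 2000 835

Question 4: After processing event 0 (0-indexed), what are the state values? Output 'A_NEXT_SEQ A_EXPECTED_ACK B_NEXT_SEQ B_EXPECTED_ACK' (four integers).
After event 0: A_seq=159 A_ack=2000 B_seq=2000 B_ack=159

159 2000 2000 159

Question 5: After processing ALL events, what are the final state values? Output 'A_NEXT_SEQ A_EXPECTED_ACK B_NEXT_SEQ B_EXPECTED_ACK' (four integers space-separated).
Answer: 835 2000 2000 835

Derivation:
After event 0: A_seq=159 A_ack=2000 B_seq=2000 B_ack=159
After event 1: A_seq=288 A_ack=2000 B_seq=2000 B_ack=159
After event 2: A_seq=442 A_ack=2000 B_seq=2000 B_ack=159
After event 3: A_seq=442 A_ack=2000 B_seq=2000 B_ack=442
After event 4: A_seq=547 A_ack=2000 B_seq=2000 B_ack=547
After event 5: A_seq=651 A_ack=2000 B_seq=2000 B_ack=651
After event 6: A_seq=835 A_ack=2000 B_seq=2000 B_ack=835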